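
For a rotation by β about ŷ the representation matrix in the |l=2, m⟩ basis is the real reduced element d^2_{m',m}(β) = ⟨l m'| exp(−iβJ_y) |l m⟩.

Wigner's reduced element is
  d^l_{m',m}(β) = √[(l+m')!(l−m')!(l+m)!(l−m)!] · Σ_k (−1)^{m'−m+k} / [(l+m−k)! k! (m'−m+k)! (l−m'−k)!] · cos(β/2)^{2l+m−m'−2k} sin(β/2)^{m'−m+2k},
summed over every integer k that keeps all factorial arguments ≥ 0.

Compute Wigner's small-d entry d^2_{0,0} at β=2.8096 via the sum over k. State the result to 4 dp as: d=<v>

d=0.8407

d^2_{0,0}(β=2.8096) via Wigner's sum:
c=cos(2.8096/2)=0.165235, s=sin(2.8096/2)=0.986254; N=√[2·2·2·2]=4.000000
k∈{0,1,2} keeps every argument non-negative
  k=0: (−1)^0·4.0000/(4)·0.1652^4·0.9863^0 = +0.000745
  k=1: (−1)^1·4.0000/(1)·0.1652^2·0.9863^2 = -0.106229
  k=2: (−1)^2·4.0000/(4)·0.1652^0·0.9863^4 = +0.946140
d^2_{0,0}(2.8096) = +0.000745 -0.106229 +0.946140 = +0.840657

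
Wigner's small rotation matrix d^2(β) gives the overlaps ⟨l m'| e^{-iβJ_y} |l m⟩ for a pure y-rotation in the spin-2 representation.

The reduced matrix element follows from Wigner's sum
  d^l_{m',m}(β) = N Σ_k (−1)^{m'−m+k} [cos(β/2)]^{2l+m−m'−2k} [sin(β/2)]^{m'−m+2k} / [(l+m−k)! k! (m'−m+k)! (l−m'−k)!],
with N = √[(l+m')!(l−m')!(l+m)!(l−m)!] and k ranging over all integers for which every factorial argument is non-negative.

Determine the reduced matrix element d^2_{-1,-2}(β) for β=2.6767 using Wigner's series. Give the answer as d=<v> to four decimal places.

d^2_{-1,-2}(β=2.6767) via Wigner's sum:
With c≡cos(β/2)=0.230359 and s≡sin(β/2)=0.973106, N=[1·6·1·24]^{1/2}=12.000000
Admissible k: 0..0 (factorial args all ≥0)
  k=0: (−1)^1·12.0000/(6)·0.2304^3·0.9731^1 = -0.023791
d^2_{-1,-2}(2.6767) = -0.023791

d=-0.0238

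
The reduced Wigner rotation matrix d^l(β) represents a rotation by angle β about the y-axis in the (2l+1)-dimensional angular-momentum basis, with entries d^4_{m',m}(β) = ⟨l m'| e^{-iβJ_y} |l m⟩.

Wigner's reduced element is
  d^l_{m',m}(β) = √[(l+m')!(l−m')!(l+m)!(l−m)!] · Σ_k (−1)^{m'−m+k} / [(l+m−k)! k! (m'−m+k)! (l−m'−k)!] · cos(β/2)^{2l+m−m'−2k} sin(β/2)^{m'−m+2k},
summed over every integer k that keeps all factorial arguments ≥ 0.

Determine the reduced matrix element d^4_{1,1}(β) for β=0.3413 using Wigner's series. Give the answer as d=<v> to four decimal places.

d=0.5166

d^4_{1,1}(β=0.3413) via Wigner's sum:
c=cos(0.3413/2)=0.985475, s=sin(0.3413/2)=0.169823; N=√[120·6·120·6]=720.000000
k∈{0,1,2,3} keeps every argument non-negative
  k=0: (−1)^0·720.0000/(720)·0.9855^8·0.1698^0 = +0.889536
  k=1: (−1)^1·720.0000/(48)·0.9855^6·0.1698^2 = -0.396238
  k=2: (−1)^2·720.0000/(24)·0.9855^4·0.1698^4 = +0.023534
  k=3: (−1)^3·720.0000/(72)·0.9855^2·0.1698^6 = -0.000233
d^4_{1,1}(0.3413) = +0.889536 -0.396238 +0.023534 -0.000233 = +0.516598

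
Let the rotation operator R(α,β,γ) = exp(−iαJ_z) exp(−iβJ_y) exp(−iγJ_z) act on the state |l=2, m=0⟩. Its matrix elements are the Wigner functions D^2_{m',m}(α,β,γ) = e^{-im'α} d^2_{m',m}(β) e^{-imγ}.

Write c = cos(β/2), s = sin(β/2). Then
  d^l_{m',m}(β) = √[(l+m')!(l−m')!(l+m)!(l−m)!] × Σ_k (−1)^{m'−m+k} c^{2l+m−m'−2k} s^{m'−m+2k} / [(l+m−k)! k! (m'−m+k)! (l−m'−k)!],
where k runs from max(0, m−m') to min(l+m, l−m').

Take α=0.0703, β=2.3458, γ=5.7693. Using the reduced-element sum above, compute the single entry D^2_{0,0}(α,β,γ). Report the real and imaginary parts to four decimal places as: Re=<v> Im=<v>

First d^2_{0,0}(β=2.3458), then the phase factors e^{-i(0)α} and e^{-i(0)γ}:
c=cos(2.3458/2)=0.387480, s=sin(2.3458/2)=0.921878; N=√[2·2·2·2]=4.000000
k: max(0,(0)−(0))=0 … min(2+(0),2−(0))=2
  k=0: (−1)^0·4.0000/(4)·0.3875^4·0.9219^0 = +0.022542
  k=1: (−1)^1·4.0000/(1)·0.3875^2·0.9219^2 = -0.510394
  k=2: (−1)^2·4.0000/(4)·0.3875^0·0.9219^4 = +0.722261
d^2_{0,0}(2.3458) = +0.022542 -0.510394 +0.722261 = +0.234409
Attach z-rotation phases: D = e^{-i(0)(0.0703)}·(+0.234409)·e^{-i(0)(5.7693)} = +0.234409+0.000000i

Re=0.2344 Im=0.0000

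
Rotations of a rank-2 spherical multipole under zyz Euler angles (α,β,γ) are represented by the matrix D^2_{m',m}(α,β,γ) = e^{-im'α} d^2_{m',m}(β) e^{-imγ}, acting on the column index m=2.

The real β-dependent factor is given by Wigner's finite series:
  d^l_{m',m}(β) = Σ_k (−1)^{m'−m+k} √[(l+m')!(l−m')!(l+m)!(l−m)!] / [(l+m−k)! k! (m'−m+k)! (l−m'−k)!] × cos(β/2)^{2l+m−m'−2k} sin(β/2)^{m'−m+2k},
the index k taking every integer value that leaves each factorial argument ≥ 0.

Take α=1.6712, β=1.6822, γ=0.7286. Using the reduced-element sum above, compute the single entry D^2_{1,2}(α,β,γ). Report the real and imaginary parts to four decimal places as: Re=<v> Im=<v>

Re=-0.4416 Im=-0.0058

Split into d^2_{1,2}(β=1.6822) × two z-phases.
c=cos(1.6822/2)=0.666643, s=sin(1.6822/2)=0.745377; N=√[6·1·24·1]=12.000000
Admissible k: 1..1 (factorial args all ≥0)
  k=1: (−1)^0·12.0000/(6)·0.6666^3·0.7454^1 = +0.441658
d^2_{1,2}(1.6822) = +0.441658
D = (-0.100235-0.994964i)·(+0.441658)·(+0.113352-0.993555i) = -0.441620-0.005826i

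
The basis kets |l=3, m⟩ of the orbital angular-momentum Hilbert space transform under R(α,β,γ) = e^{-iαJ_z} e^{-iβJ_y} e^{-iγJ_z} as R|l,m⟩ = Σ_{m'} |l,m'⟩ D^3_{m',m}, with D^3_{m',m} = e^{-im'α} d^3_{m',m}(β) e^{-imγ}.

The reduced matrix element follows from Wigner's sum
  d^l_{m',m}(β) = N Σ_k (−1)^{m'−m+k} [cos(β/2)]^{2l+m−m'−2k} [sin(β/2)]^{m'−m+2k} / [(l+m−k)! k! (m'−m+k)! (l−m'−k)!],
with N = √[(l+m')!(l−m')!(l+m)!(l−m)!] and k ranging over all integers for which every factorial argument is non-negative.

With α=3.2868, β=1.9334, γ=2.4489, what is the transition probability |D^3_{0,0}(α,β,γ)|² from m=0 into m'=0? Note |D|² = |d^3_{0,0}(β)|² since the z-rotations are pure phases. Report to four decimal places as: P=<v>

D^3_{0,0}(3.2868,1.9334,2.4489) = e^{-i·0·3.2868}·d^3_{0,0}(1.9334)·e^{-i·0·2.4489}. Compute d first:
With c≡cos(β/2)=0.568019 and s≡sin(β/2)=0.823016, N=[6·6·6·6]^{1/2}=36.000000
k∈{0,1,2,3} keeps every argument non-negative
  k=0: (−1)^0·36.0000/(36)·0.5680^6·0.8230^0 = +0.033587
  k=1: (−1)^1·36.0000/(4)·0.5680^4·0.8230^2 = -0.634613
  k=2: (−1)^2·36.0000/(4)·0.5680^2·0.8230^4 = +1.332294
  k=3: (−1)^3·36.0000/(36)·0.5680^0·0.8230^6 = -0.310777
d^3_{0,0}(1.9334) = +0.033587 -0.634613 +1.332294 -0.310777 = +0.420492
|D^3_{0,0}|² = |d^3_{0,0}(β)|² = (+0.420492)² = 0.176813 (the z-rotation phases have unit modulus)

P=0.1768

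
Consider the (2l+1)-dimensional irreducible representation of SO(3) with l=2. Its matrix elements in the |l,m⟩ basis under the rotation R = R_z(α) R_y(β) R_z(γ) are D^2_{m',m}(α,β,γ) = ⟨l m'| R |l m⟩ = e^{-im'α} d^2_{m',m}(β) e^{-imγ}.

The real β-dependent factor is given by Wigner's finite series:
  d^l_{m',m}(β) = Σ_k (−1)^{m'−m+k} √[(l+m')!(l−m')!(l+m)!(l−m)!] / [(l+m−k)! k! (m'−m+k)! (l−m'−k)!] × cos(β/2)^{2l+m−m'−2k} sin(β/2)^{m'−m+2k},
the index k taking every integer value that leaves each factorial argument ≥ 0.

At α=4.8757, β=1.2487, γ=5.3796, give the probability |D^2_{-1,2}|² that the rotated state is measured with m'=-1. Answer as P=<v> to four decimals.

Split into d^2_{-1,2}(β=1.2487) × two z-phases.
Half-angle: c=0.811343, s=0.584570. N=√(1·6·24·1)=12.000000
Admissible k: 3..3 (factorial args all ≥0)
  k=3: (−1)^0·12.0000/(6)·0.8113^1·0.5846^3 = +0.324149
d^2_{-1,2}(1.2487) = +0.324149
|D^2_{-1,2}|² = |d^2_{-1,2}(β)|² = (+0.324149)² = 0.105072 (the z-rotation phases have unit modulus)

P=0.1051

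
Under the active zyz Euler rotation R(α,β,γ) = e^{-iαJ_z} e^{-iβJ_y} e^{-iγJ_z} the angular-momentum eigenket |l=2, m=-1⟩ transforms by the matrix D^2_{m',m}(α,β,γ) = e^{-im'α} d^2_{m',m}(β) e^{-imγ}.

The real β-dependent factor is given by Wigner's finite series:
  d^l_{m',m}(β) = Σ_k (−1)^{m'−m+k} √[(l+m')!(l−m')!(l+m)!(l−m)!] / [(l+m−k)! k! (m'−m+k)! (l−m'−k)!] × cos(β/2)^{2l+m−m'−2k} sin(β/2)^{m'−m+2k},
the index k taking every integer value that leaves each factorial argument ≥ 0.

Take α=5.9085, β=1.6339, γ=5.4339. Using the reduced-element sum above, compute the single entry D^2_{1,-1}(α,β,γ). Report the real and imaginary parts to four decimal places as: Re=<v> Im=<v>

D^2_{1,-1}(5.9085,1.6339,5.4339) = e^{-i·1·5.9085}·d^2_{1,-1}(1.6339)·e^{-i·-1·5.4339}. Compute d first:
With c≡cos(β/2)=0.684448 and s≡sin(β/2)=0.729062, N=[6·1·1·6]^{1/2}=6.000000
The bounds max(0,m−m')=0 and min(l+m,l−m')=1 give 2 terms
  k=0: (−1)^2·6.0000/(2)·0.6844^2·0.7291^2 = +0.747017
  k=1: (−1)^3·6.0000/(6)·0.6844^0·0.7291^4 = -0.282525
d^2_{1,-1}(1.6339) = +0.747017 -0.282525 = +0.464492
Phases: e^{-i·(1)·5.9085}=+0.930623+0.365980i, e^{-i·(-1)·5.4339}=+0.660520-0.750809i ⇒ D=+0.413155-0.212265i

Re=0.4132 Im=-0.2123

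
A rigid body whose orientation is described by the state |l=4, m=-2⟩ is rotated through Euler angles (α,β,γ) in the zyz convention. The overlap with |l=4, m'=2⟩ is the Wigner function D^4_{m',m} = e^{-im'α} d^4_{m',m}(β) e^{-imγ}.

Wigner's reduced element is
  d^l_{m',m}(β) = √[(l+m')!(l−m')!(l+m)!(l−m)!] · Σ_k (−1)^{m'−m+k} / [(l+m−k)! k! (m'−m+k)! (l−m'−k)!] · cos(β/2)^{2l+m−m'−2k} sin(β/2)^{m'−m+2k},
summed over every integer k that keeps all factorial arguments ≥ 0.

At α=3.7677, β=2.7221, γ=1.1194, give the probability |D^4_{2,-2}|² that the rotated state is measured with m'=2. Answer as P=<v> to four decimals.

Split into d^4_{2,-2}(β=2.7221) × two z-phases.
Half-angle: c=0.208212, s=0.978084. N=√(720·2·2·720)=1440.000000
k∈{0,1,2} keeps every argument non-negative
  k=0: (−1)^4·1440.0000/(96)·0.2082^4·0.9781^4 = +0.025800
  k=1: (−1)^5·1440.0000/(120)·0.2082^2·0.9781^6 = -0.455458
  k=2: (−1)^6·1440.0000/(1440)·0.2082^0·0.9781^8 = +0.837545
d^4_{2,-2}(2.7221) = +0.025800 -0.455458 +0.837545 = +0.407887
|D^4_{2,-2}|² = |d^4_{2,-2}(β)|² = (+0.407887)² = 0.166372 (the z-rotation phases have unit modulus)

P=0.1664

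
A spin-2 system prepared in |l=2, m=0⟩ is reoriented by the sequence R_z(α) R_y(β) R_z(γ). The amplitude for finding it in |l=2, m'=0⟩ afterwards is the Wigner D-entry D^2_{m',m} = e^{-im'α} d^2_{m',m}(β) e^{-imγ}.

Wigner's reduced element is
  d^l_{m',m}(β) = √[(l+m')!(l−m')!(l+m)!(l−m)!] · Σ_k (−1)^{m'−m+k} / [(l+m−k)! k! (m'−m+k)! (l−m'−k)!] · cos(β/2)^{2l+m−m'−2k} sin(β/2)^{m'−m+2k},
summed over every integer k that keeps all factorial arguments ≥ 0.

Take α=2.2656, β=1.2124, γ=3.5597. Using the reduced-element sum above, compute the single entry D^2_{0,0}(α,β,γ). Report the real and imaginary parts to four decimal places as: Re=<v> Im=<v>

Re=-0.3154 Im=0.0000

Split into d^2_{0,0}(β=1.2124) × two z-phases.
c=cos(1.2124/2)=0.821819, s=sin(1.2124/2)=0.569749; N=√[2·2·2·2]=4.000000
Admissible k: 0..2 (factorial args all ≥0)
  k=0: (−1)^0·4.0000/(4)·0.8218^4·0.5697^0 = +0.456147
  k=1: (−1)^1·4.0000/(1)·0.8218^2·0.5697^2 = -0.876958
  k=2: (−1)^2·4.0000/(4)·0.8218^0·0.5697^4 = +0.105374
d^2_{0,0}(1.2124) = +0.456147 -0.876958 +0.105374 = -0.315438
D = (+1.000000+0.000000i)·(-0.315438)·(+1.000000+0.000000i) = -0.315438+0.000000i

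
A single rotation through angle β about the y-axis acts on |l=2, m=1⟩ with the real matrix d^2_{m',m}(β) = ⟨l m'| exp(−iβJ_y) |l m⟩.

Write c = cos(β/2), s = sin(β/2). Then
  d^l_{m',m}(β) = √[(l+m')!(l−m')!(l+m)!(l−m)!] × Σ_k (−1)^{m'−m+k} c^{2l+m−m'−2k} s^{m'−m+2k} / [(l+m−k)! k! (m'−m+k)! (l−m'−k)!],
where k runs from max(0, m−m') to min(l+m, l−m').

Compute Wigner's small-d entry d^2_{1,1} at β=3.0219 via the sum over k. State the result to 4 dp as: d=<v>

d^2_{1,1}(β=3.0219) via Wigner's sum:
Half-angle: c=0.059811, s=0.998210. N=√(6·1·6·1)=6.000000
The bounds max(0,m−m')=0 and min(l+m,l−m')=1 give 2 terms
  k=0: (−1)^0·6.0000/(6)·0.0598^4·0.9982^0 = +0.000013
  k=1: (−1)^1·6.0000/(2)·0.0598^2·0.9982^2 = -0.010694
d^2_{1,1}(3.0219) = +0.000013 -0.010694 = -0.010681

d=-0.0107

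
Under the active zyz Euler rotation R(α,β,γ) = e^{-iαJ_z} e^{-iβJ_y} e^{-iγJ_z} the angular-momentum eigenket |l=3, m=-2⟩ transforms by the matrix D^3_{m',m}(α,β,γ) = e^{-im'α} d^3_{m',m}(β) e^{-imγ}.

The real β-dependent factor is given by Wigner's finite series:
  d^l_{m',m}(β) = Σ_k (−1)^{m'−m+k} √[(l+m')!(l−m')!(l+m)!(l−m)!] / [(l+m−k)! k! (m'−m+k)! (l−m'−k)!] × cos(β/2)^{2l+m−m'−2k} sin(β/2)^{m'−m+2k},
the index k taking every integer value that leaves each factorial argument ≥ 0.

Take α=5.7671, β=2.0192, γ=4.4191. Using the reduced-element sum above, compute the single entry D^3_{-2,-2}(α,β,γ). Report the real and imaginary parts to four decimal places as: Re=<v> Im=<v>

Re=-0.0127 Im=-0.2645

First d^3_{-2,-2}(β=2.0192), then the phase factors e^{-i(-2)α} and e^{-i(-2)γ}:
With c≡cos(β/2)=0.532199 and s≡sin(β/2)=0.846619, N=[1·120·1·120]^{1/2}=120.000000
Admissible k: 0..1 (factorial args all ≥0)
  k=0: (−1)^0·120.0000/(120)·0.5322^6·0.8466^0 = +0.022722
  k=1: (−1)^1·120.0000/(24)·0.5322^4·0.8466^2 = -0.287504
d^3_{-2,-2}(2.0192) = +0.022722 -0.287504 = -0.264782
D = (+0.512957-0.858414i)·(-0.264782)·(-0.832840+0.553514i) = -0.012692-0.264477i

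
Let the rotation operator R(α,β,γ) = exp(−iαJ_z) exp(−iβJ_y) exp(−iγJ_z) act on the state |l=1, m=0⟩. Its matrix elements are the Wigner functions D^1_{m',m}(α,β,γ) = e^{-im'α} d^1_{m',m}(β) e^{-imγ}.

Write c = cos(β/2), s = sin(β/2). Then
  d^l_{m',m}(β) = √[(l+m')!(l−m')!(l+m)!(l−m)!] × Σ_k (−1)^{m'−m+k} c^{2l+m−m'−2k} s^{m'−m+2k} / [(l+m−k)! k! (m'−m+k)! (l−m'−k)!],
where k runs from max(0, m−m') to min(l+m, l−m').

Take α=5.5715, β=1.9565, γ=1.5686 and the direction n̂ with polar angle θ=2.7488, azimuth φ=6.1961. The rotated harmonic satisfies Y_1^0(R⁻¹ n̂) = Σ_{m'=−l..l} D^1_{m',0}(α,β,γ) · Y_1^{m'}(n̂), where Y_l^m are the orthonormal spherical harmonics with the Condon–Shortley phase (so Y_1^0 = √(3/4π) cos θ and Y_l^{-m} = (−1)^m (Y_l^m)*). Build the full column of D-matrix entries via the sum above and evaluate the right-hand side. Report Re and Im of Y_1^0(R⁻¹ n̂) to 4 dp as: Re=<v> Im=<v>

Need the full column D^1_{m',0} for m'=−1..1 at α=5.5715, β=1.9565, γ=1.5686.
cos(β/2)=0.558475, sin(β/2)=0.829521
d^1_{-1,0}: single k=1 term ⇒ +0.655158;  D = +0.496127-0.427891i
d^1_{0,0}: k∈[0..1] ⇒ +0.311894 -0.688106 = -0.376211;  D = -0.376211+0.000000i
d^1_{1,0}: single k=0 term ⇒ -0.655158;  D = -0.496127-0.427891i
Y_1^{m'}(θ=2.7488,φ=6.1961) and Σ D·Y over m':
  (+0.4961-0.4279i)·(+0.1317+0.0115i)  (-0.3762+0.0000i)·(-0.4514+0.0000i)  (-0.4961-0.4279i)·(-0.1317+0.0115i)
Y_1^0(R⁻¹ n̂) = +0.310385+0.000000i

Re=0.3104 Im=0.0000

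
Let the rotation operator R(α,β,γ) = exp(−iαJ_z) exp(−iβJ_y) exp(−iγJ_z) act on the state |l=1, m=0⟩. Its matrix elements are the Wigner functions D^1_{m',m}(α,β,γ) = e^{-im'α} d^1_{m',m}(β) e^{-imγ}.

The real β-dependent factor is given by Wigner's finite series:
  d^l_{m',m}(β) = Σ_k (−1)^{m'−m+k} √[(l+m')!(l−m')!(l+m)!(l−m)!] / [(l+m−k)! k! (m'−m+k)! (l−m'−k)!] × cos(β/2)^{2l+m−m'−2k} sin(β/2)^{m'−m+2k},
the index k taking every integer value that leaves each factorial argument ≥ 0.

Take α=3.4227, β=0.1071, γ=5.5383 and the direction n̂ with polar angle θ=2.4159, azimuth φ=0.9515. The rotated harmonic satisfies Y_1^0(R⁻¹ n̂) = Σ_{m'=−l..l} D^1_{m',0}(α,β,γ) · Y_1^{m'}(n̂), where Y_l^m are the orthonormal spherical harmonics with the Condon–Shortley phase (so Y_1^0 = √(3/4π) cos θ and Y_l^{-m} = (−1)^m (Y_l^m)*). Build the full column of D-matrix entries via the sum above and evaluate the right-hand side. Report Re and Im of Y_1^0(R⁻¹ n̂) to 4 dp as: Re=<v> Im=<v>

Need the full column D^1_{m',0} for m'=−1..1 at α=3.4227, β=0.1071, γ=5.5383.
cos(β/2)=0.998567, sin(β/2)=0.053524
d^1_{-1,0}: single k=1 term ⇒ +0.075586;  D = -0.072620-0.020969i
d^1_{0,0}: k∈[0..1] ⇒ +0.997135 -0.002865 = +0.994270;  D = +0.994270+0.000000i
d^1_{1,0}: single k=0 term ⇒ -0.075586;  D = +0.072620-0.020969i
Y_1^{m'}(θ=2.4159,φ=0.9515) and Σ D·Y over m':
  (-0.0726-0.0210i)·(+0.1331-0.1867i)  (+0.9943+0.0000i)·(-0.3655+0.0000i)  (+0.0726-0.0210i)·(-0.1331-0.1867i)
Y_1^0(R⁻¹ n̂) = -0.390561+0.000000i

Re=-0.3906 Im=0.0000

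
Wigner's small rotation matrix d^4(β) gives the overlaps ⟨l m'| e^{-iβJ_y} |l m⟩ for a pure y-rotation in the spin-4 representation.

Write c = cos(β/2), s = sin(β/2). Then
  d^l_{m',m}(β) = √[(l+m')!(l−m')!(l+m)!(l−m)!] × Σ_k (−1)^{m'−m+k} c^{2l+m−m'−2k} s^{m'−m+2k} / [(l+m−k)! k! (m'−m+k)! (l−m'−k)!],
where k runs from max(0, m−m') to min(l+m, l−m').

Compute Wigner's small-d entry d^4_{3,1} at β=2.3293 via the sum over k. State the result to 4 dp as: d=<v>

d^4_{3,1}(β=2.3293) via Wigner's sum:
With c≡cos(β/2)=0.395072 and s≡sin(β/2)=0.918650, N=[5040·1·120·6]^{1/2}=1904.940944
k: max(0,(1)−(3))=0 … min(4+(1),4−(3))=1
  k=0: (−1)^2·1904.9409/(240)·0.3951^6·0.9187^2 = +0.025470
  k=1: (−1)^3·1904.9409/(144)·0.3951^4·0.9187^4 = -0.229522
d^4_{3,1}(2.3293) = +0.025470 -0.229522 = -0.204052

d=-0.2041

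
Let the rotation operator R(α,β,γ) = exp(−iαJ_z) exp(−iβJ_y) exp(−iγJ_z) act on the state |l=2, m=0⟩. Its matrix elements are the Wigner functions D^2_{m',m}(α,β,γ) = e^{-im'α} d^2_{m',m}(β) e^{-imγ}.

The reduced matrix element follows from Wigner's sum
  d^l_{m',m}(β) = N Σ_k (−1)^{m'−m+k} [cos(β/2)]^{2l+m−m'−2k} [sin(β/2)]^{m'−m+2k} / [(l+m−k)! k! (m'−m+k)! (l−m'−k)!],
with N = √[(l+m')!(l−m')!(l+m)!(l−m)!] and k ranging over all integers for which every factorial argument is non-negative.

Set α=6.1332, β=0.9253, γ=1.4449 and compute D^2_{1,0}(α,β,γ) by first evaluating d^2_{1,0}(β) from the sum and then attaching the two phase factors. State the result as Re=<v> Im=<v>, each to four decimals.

Re=-0.5819 Im=-0.0879

Split into d^2_{1,0}(β=0.9253) × two z-phases.
Half-angle: c=0.894873, s=0.446321. N=√(6·1·2·2)=4.898979
k∈{0,1} keeps every argument non-negative
  k=0: (−1)^1·4.8990/(2)·0.8949^3·0.4463^1 = -0.783442
  k=1: (−1)^2·4.8990/(2)·0.8949^1·0.4463^3 = +0.194885
d^2_{1,0}(0.9253) = -0.783442 +0.194885 = -0.588557
D = (+0.988773+0.149424i)·(-0.588557)·(+1.000000+0.000000i) = -0.581950-0.087944i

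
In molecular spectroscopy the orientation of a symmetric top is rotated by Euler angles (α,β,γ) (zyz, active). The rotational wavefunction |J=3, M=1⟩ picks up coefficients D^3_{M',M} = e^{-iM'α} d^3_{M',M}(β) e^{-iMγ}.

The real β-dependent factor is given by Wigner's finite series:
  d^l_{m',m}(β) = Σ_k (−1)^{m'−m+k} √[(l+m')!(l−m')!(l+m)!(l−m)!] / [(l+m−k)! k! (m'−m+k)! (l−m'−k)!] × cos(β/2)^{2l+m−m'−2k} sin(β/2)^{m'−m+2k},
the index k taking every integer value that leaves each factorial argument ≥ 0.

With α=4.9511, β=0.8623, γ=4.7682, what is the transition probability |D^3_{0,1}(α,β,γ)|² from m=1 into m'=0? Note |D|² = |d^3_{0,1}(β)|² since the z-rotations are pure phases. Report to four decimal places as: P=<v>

D^3_{0,1}(4.9511,0.8623,4.7682) = e^{-i·0·4.9511}·d^3_{0,1}(0.8623)·e^{-i·1·4.7682}. Compute d first:
With c≡cos(β/2)=0.908486 and s≡sin(β/2)=0.417916, N=[6·6·24·2]^{1/2}=41.569219
Admissible k: 1..3 (factorial args all ≥0)
  k=1: (−1)^0·41.5692/(12)·0.9085^5·0.4179^1 = +0.895922
  k=2: (−1)^1·41.5692/(4)·0.9085^3·0.4179^3 = -0.568765
  k=3: (−1)^2·41.5692/(12)·0.9085^1·0.4179^5 = +0.040119
d^3_{0,1}(0.8623) = +0.895922 -0.568765 +0.040119 = +0.367276
|D^3_{0,1}|² = |d^3_{0,1}(β)|² = (+0.367276)² = 0.134892 (the z-rotation phases have unit modulus)

P=0.1349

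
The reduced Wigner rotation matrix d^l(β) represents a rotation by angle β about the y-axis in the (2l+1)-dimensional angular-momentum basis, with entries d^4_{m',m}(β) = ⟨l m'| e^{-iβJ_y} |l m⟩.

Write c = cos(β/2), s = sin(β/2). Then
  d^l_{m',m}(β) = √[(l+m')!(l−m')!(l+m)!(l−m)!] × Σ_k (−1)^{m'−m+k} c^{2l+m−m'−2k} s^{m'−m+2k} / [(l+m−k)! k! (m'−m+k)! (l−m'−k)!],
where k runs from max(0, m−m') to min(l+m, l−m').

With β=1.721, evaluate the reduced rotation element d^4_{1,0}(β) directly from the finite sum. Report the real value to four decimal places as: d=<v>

d=-0.2352

d^4_{1,0}(β=1.721) via Wigner's sum:
Half-angle: c=0.652058, s=0.758169. N=√(120·6·24·24)=643.987578
k∈{0,1,2,3} keeps every argument non-negative
  k=0: (−1)^1·643.9876/(144)·0.6521^7·0.7582^1 = -0.169936
  k=1: (−1)^2·643.9876/(24)·0.6521^5·0.7582^3 = +1.378467
  k=2: (−1)^3·643.9876/(24)·0.6521^3·0.7582^5 = -1.863610
  k=3: (−1)^4·643.9876/(144)·0.6521^1·0.7582^7 = +0.419916
d^4_{1,0}(1.721) = -0.169936 +1.378467 -1.863610 +0.419916 = -0.235163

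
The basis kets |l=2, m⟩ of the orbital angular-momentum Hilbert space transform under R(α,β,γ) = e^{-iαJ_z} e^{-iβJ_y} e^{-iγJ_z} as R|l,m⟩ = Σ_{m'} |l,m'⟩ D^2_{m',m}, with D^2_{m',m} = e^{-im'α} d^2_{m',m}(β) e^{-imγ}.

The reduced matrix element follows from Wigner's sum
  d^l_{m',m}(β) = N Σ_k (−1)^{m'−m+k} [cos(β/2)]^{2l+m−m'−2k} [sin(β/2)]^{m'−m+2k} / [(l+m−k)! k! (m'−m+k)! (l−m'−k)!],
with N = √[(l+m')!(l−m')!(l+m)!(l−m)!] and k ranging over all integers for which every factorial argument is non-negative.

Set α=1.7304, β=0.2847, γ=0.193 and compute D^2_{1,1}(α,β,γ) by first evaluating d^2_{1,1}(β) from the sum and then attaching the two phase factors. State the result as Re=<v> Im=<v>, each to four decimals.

Re=-0.3111 Im=-0.8456

First d^2_{1,1}(β=0.2847), then the phase factors e^{-i(1)α} and e^{-i(1)γ}:
c=cos(0.2847/2)=0.989885, s=sin(0.2847/2)=0.141870; N=√[6·1·6·1]=6.000000
Admissible k: 0..1 (factorial args all ≥0)
  k=0: (−1)^0·6.0000/(6)·0.9899^4·0.1419^0 = +0.960151
  k=1: (−1)^1·6.0000/(2)·0.9899^2·0.1419^2 = -0.059166
d^2_{1,1}(0.2847) = +0.960151 -0.059166 = +0.900985
D = (-0.158927-0.987290i)·(+0.900985)·(+0.981433-0.191804i) = -0.311148-0.845554i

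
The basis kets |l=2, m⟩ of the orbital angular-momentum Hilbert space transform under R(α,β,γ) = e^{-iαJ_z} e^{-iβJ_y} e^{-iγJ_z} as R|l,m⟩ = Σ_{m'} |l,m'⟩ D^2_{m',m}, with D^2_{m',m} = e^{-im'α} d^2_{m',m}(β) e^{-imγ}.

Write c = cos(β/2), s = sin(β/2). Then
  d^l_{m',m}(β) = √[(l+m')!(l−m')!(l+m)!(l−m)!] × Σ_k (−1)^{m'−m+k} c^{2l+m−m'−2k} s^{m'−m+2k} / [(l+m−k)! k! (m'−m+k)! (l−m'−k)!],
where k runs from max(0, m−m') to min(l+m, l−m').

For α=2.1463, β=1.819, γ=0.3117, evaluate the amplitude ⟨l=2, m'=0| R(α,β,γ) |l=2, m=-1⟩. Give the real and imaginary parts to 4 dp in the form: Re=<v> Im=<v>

Re=0.2776 Im=0.0894

Split into d^2_{0,-1}(β=1.819) × two z-phases.
Half-angle: c=0.614140, s=0.789197. N=√(2·2·1·6)=4.898979
Admissible k: 0..1 (factorial args all ≥0)
  k=0: (−1)^1·4.8990/(2)·0.6141^3·0.7892^1 = -0.447779
  k=1: (−1)^2·4.8990/(2)·0.6141^1·0.7892^3 = +0.739434
d^2_{0,-1}(1.819) = -0.447779 +0.739434 = +0.291654
Phases: e^{-i·(0)·2.1463}=+1.000000+0.000000i, e^{-i·(-1)·0.3117}=+0.951814+0.306677i ⇒ D=+0.277601+0.089444i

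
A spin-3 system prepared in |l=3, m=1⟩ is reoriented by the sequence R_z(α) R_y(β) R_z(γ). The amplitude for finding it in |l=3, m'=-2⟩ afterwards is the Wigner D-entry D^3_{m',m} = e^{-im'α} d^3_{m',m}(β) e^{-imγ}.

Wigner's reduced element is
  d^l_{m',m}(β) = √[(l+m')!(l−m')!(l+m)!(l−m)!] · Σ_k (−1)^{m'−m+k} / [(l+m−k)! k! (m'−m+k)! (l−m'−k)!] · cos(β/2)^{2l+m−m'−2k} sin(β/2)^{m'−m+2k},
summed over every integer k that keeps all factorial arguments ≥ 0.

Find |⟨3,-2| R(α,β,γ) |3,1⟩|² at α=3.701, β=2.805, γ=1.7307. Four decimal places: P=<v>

P=0.2161

Split into d^3_{-2,1}(β=2.805) × two z-phases.
Half-angle: c=0.167503, s=0.985872. N=√(1·120·24·2)=75.894664
k: max(0,(1)−(-2))=3 … min(3+(1),3−(-2))=4
  k=3: (−1)^0·75.8947/(12)·0.1675^3·0.9859^3 = +0.028481
  k=4: (−1)^1·75.8947/(24)·0.1675^1·0.9859^5 = -0.493315
d^3_{-2,1}(2.805) = +0.028481 -0.493315 = -0.464834
|D^3_{-2,1}|² = |d^3_{-2,1}(β)|² = (-0.464834)² = 0.216070 (the z-rotation phases have unit modulus)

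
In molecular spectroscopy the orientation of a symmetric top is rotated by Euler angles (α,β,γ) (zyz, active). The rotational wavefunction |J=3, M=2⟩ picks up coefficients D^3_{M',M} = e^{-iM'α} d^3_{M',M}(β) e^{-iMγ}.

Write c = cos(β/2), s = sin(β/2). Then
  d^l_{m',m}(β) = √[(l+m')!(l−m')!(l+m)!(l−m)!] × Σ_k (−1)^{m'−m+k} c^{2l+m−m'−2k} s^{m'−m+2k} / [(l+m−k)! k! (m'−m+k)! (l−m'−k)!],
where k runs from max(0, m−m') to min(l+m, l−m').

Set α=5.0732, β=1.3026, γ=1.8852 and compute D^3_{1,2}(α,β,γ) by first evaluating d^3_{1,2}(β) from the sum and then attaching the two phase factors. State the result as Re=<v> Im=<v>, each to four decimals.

Re=0.0826 Im=0.0543

D^3_{1,2}(5.0732,1.3026,1.8852) = e^{-i·1·5.0732}·d^3_{1,2}(1.3026)·e^{-i·2·1.8852}. Compute d first:
c=cos(1.3026/2)=0.795296, s=sin(1.3026/2)=0.606221; N=√[24·2·120·1]=75.894664
k: max(0,(2)−(1))=1 … min(3+(2),3−(1))=2
  k=1: (−1)^0·75.8947/(24)·0.7953^5·0.6062^1 = +0.609924
  k=2: (−1)^1·75.8947/(12)·0.7953^3·0.6062^3 = -0.708777
d^3_{1,2}(1.3026) = +0.609924 -0.708777 = -0.098853
D = (+0.353033+0.935611i)·(-0.098853)·(-0.808730+0.588181i) = +0.082623+0.054271i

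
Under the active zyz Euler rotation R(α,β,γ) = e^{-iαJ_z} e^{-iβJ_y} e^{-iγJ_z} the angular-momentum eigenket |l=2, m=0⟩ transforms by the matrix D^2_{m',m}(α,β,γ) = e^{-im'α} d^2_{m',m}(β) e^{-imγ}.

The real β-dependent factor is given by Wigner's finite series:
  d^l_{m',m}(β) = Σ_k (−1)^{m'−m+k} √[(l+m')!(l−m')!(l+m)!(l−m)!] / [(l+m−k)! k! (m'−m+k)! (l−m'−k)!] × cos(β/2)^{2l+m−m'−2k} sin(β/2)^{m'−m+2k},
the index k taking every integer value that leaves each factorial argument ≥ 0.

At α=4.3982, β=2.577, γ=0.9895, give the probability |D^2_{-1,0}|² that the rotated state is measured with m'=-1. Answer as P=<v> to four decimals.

P=0.3065

D^2_{-1,0}(4.3982,2.577,0.9895) = e^{-i·-1·4.3982}·d^2_{-1,0}(2.577)·e^{-i·0·0.9895}. Compute d first:
With c≡cos(β/2)=0.278562 and s≡sin(β/2)=0.960418, N=[1·6·2·2]^{1/2}=4.898979
k∈{1,2} keeps every argument non-negative
  k=1: (−1)^0·4.8990/(2)·0.2786^3·0.9604^1 = +0.050851
  k=2: (−1)^1·4.8990/(2)·0.2786^1·0.9604^3 = -0.604475
d^2_{-1,0}(2.577) = +0.050851 -0.604475 = -0.553624
|D^2_{-1,0}|² = |d^2_{-1,0}(β)|² = (-0.553624)² = 0.306500 (the z-rotation phases have unit modulus)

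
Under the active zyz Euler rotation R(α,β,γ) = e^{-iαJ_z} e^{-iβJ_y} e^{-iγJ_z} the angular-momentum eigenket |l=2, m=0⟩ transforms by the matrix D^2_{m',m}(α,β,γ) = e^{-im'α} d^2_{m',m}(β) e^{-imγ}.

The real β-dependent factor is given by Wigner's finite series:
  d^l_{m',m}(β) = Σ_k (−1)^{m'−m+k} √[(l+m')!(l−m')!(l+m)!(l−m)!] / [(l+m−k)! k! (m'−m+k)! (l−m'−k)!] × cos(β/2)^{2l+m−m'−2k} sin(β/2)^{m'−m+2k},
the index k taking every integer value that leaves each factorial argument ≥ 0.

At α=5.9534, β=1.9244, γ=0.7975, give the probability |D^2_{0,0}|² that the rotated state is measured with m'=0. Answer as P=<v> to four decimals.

Split into d^2_{0,0}(β=1.9244) × two z-phases.
c=cos(1.9244/2)=0.571716, s=sin(1.9244/2)=0.820451; N=√[2·2·2·2]=4.000000
k∈{0,1,2} keeps every argument non-negative
  k=0: (−1)^0·4.0000/(4)·0.5717^4·0.8205^0 = +0.106837
  k=1: (−1)^1·4.0000/(1)·0.5717^2·0.8205^2 = -0.880090
  k=2: (−1)^2·4.0000/(4)·0.5717^0·0.8205^4 = +0.453118
d^2_{0,0}(1.9244) = +0.106837 -0.880090 +0.453118 = -0.320134
|D^2_{0,0}|² = |d^2_{0,0}(β)|² = (-0.320134)² = 0.102486 (the z-rotation phases have unit modulus)

P=0.1025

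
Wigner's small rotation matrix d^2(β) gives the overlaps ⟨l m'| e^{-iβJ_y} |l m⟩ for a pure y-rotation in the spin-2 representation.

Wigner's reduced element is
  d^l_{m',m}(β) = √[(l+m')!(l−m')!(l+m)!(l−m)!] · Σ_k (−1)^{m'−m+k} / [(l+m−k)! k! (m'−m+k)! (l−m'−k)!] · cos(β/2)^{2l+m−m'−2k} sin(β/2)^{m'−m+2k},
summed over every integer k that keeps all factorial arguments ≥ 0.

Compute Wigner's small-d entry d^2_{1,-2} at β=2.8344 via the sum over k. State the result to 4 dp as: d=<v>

d^2_{1,-2}(β=2.8344) via Wigner's sum:
With c≡cos(β/2)=0.152993 and s≡sin(β/2)=0.988227, N=[6·1·1·24]^{1/2}=12.000000
k∈{0} keeps every argument non-negative
  k=0: (−1)^3·12.0000/(6)·0.1530^1·0.9882^3 = -0.295306
d^2_{1,-2}(2.8344) = -0.295306

d=-0.2953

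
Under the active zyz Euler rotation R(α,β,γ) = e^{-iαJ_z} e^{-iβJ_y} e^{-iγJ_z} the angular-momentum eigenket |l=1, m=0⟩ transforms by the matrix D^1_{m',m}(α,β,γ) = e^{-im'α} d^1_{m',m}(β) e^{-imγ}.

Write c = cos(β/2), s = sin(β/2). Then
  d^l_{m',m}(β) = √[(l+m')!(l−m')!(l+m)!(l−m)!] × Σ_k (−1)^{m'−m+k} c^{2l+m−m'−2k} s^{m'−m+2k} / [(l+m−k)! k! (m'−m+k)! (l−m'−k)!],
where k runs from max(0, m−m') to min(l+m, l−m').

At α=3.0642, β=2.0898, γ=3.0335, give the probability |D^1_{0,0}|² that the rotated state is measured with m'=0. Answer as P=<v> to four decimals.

Split into d^1_{0,0}(β=2.0898) × two z-phases.
Half-angle: c=0.501988, s=0.864874. N=√(1·1·1·1)=1.000000
k∈{0,1} keeps every argument non-negative
  k=0: (−1)^0·1.0000/(1)·0.5020^2·0.8649^0 = +0.251992
  k=1: (−1)^1·1.0000/(1)·0.5020^0·0.8649^2 = -0.748008
d^1_{0,0}(2.0898) = +0.251992 -0.748008 = -0.496015
|D^1_{0,0}|² = |d^1_{0,0}(β)|² = (-0.496015)² = 0.246031 (the z-rotation phases have unit modulus)

P=0.2460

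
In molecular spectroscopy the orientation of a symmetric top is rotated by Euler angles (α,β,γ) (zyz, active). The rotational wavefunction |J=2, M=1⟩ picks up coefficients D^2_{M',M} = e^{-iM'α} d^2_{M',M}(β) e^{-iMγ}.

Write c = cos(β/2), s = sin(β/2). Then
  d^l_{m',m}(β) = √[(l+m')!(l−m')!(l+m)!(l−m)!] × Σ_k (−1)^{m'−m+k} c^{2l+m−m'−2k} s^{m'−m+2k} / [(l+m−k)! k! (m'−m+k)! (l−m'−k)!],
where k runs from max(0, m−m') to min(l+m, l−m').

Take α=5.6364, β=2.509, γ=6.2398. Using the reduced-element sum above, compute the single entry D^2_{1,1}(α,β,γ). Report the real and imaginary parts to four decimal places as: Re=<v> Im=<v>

D^2_{1,1}(5.6364,2.509,6.2398) = e^{-i·1·5.6364}·d^2_{1,1}(2.509)·e^{-i·1·6.2398}. Compute d first:
Half-angle: c=0.311049, s=0.950394. N=√(6·1·6·1)=6.000000
Admissible k: 0..1 (factorial args all ≥0)
  k=0: (−1)^0·6.0000/(6)·0.3110^4·0.9504^0 = +0.009361
  k=1: (−1)^1·6.0000/(2)·0.3110^2·0.9504^2 = -0.262172
d^2_{1,1}(2.509) = +0.009361 -0.262172 = -0.252811
D = (+0.798025+0.602624i)·(-0.252811)·(+0.999059+0.043372i) = -0.194952-0.160957i

Re=-0.1950 Im=-0.1610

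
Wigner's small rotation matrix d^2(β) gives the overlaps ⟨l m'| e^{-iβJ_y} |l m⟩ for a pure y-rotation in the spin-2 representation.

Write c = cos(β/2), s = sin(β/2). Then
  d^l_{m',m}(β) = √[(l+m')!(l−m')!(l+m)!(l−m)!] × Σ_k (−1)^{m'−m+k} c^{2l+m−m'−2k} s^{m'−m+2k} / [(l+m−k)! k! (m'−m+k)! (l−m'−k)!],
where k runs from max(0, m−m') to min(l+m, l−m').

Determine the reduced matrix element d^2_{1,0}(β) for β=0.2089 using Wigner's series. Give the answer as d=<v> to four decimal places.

d=-0.2485

d^2_{1,0}(β=0.2089) via Wigner's sum:
With c≡cos(β/2)=0.994550 and s≡sin(β/2)=0.104260, N=[6·1·2·2]^{1/2}=4.898979
Admissible k: 0..1 (factorial args all ≥0)
  k=0: (−1)^1·4.8990/(2)·0.9946^3·0.1043^1 = -0.251231
  k=1: (−1)^2·4.8990/(2)·0.9946^1·0.1043^3 = +0.002761
d^2_{1,0}(0.2089) = -0.251231 +0.002761 = -0.248471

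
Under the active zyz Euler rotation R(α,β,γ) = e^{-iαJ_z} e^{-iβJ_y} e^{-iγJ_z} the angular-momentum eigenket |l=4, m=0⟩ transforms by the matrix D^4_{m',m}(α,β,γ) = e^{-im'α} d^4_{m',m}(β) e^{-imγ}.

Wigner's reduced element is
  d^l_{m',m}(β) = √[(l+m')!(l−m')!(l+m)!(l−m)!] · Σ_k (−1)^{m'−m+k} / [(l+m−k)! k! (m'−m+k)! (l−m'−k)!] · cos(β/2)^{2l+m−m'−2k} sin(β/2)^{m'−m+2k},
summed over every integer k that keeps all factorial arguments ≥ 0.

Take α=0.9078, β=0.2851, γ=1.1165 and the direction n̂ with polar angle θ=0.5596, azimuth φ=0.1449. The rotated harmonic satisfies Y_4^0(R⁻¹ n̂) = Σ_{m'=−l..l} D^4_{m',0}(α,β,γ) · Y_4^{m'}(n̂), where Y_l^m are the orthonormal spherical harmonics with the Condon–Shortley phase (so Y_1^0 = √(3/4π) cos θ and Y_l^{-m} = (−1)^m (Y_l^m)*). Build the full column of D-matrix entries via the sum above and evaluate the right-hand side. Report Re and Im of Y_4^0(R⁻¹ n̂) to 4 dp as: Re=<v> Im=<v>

Re=0.2904 Im=0.0000

Need the full column D^4_{m',0} for m'=−4..4 at α=0.9078, β=0.2851, γ=1.1165.
cos(β/2)=0.989857, sin(β/2)=0.142068
d^4_{-4,0}: single k=4 term ⇒ +0.003272;  D = -0.002888-0.001539i
d^4_{-3,0}: k∈[3..4] ⇒ +0.032241 -0.000664 = +0.031577;  D = -0.028856+0.012824i
d^4_{-2,0}: k∈[2..4] ⇒ +0.180114 -0.009894 +0.000076 = +0.170296;  D = -0.041274+0.165219i
d^4_{-1,0}: k∈[1..4] ⇒ +0.591585 -0.073116 +0.001506 -0.000005 = +0.519970;  D = +0.320032+0.409815i
d^4_{0,0}: k∈[0..4] ⇒ +0.921679 -0.303770 +0.014079 -0.000129 +0.000000 = +0.631859;  D = +0.631859+0.000000i
d^4_{1,0}: k∈[0..3] ⇒ -0.591585 +0.073116 -0.001506 +0.000005 = -0.519970;  D = -0.320032+0.409815i
d^4_{2,0}: k∈[0..2] ⇒ +0.180114 -0.009894 +0.000076 = +0.170296;  D = -0.041274-0.165219i
d^4_{3,0}: k∈[0..1] ⇒ -0.032241 +0.000664 = -0.031577;  D = +0.028856+0.012824i
d^4_{4,0}: single k=0 term ⇒ +0.003272;  D = -0.002888+0.001539i
Y_4^{m'}(θ=0.5596,φ=0.1449) and Σ D·Y over m':
  (-0.0029-0.0015i)·(+0.0294-0.0192i)  (-0.0289+0.0128i)·(+0.1439-0.0668i)  (-0.0413+0.1652i)·(+0.3638-0.1085i)  (+0.3200+0.4098i)·(+0.4270-0.0623i)  (+0.6319+0.0000i)·(-0.0521+0.0000i)  (-0.3200+0.4098i)·(-0.4270-0.0623i)  (-0.0413-0.1652i)·(+0.3638+0.1085i)  (+0.0289+0.0128i)·(-0.1439-0.0668i)  (-0.0029+0.0015i)·(+0.0294+0.0192i)
Y_4^0(R⁻¹ n̂) = +0.290427+0.000000i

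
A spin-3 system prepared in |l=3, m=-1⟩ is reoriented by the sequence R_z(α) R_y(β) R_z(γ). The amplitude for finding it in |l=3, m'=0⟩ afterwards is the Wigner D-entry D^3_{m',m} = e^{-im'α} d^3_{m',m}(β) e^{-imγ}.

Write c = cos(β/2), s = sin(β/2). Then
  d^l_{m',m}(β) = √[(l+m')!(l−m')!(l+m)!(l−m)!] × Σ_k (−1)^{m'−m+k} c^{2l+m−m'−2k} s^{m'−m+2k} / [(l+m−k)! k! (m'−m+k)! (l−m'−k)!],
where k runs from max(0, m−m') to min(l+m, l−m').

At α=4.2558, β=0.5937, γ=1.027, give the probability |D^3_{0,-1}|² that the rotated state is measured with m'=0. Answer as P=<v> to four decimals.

First d^3_{0,-1}(β=0.5937), then the phase factors e^{-i(0)α} and e^{-i(-1)γ}:
Half-angle: c=0.956263, s=0.292509. N=√(6·6·2·24)=41.569219
The bounds max(0,m−m')=0 and min(l+m,l−m')=2 give 3 terms
  k=0: (−1)^1·41.5692/(12)·0.9563^5·0.2925^1 = -0.810245
  k=1: (−1)^2·41.5692/(4)·0.9563^3·0.2925^3 = +0.227438
  k=2: (−1)^3·41.5692/(12)·0.9563^1·0.2925^5 = -0.007094
d^3_{0,-1}(0.5937) = -0.810245 +0.227438 -0.007094 = -0.589901
|D^3_{0,-1}|² = |d^3_{0,-1}(β)|² = (-0.589901)² = 0.347983 (the z-rotation phases have unit modulus)

P=0.3480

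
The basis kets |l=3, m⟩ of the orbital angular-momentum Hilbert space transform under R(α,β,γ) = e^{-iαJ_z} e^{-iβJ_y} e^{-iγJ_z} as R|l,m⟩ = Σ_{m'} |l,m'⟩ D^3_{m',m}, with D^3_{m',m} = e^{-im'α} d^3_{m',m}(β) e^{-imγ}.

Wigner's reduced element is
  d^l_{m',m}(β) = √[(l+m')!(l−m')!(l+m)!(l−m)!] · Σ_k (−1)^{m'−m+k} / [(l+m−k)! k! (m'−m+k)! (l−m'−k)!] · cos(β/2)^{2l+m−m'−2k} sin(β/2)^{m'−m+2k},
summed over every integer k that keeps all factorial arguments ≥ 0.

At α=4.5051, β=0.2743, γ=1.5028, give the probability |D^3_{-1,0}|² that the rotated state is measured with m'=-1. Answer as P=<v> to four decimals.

First d^3_{-1,0}(β=0.2743), then the phase factors e^{-i(-1)α} and e^{-i(0)γ}:
Half-angle: c=0.990610, s=0.136720. N=√(2·24·6·6)=41.569219
k: max(0,(0)−(-1))=1 … min(3+(0),3−(-1))=3
  k=1: (−1)^0·41.5692/(12)·0.9906^5·0.1367^1 = +0.451790
  k=2: (−1)^1·41.5692/(4)·0.9906^3·0.1367^3 = -0.025818
  k=3: (−1)^2·41.5692/(12)·0.9906^1·0.1367^5 = +0.000164
d^3_{-1,0}(0.2743) = +0.451790 -0.025818 +0.000164 = +0.426136
|D^3_{-1,0}|² = |d^3_{-1,0}(β)|² = (+0.426136)² = 0.181592 (the z-rotation phases have unit modulus)

P=0.1816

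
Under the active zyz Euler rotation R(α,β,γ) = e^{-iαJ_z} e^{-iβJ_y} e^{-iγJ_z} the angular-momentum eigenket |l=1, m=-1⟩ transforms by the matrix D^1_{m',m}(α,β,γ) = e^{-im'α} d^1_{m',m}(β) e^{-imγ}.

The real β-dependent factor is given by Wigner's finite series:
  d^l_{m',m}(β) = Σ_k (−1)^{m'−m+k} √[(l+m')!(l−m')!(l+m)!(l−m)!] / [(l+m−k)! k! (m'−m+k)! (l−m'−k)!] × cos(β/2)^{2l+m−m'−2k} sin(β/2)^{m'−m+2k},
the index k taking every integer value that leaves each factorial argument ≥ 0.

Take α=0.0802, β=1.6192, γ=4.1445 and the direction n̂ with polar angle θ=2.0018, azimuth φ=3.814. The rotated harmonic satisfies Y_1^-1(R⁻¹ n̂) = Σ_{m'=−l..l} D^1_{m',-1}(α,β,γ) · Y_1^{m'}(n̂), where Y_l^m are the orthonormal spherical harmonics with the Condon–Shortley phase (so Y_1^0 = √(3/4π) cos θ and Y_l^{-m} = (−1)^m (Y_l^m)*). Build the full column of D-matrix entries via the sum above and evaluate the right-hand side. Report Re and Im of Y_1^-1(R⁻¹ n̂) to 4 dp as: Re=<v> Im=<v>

Re=0.0634 Im=-0.2264

Need the full column D^1_{m',-1} for m'=−1..1 at α=0.0802, β=1.6192, γ=4.1445.
cos(β/2)=0.689788, sin(β/2)=0.724011
d^1_{-1,-1}: single k=0 term ⇒ +0.475808;  D = -0.222957-0.420337i
d^1_{0,-1}: single k=0 term ⇒ -0.706279;  D = +0.379874+0.595420i
d^1_{1,-1}: single k=0 term ⇒ +0.524192;  D = -0.316436-0.417907i
Y_1^{m'}(θ=2.0018,φ=3.814) and Σ D·Y over m':
  (-0.2230-0.4203i)·(-0.2456+0.1955i)  (+0.3799+0.5954i)·(-0.2041+0.0000i)  (-0.3164-0.4179i)·(+0.2456+0.1955i)
Y_1^-1(R⁻¹ n̂) = +0.063392-0.226407i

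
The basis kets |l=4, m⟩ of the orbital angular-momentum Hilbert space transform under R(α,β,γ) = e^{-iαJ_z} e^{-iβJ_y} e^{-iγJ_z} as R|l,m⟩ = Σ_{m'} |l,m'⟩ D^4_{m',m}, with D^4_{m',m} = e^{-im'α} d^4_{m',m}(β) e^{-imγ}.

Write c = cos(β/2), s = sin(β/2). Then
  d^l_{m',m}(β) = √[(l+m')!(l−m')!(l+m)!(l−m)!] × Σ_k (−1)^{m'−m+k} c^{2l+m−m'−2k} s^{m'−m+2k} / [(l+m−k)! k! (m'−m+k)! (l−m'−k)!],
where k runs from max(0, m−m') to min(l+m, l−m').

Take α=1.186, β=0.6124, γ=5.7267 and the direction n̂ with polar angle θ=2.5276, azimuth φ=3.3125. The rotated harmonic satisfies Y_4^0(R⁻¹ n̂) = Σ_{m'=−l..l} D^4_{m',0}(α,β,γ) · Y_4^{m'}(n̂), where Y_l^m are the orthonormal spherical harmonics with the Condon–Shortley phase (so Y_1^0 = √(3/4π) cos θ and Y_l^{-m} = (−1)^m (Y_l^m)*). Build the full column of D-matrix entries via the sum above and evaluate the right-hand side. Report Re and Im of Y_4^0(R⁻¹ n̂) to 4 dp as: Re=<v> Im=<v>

Need the full column D^4_{m',0} for m'=−4..4 at α=1.186, β=0.6124, γ=5.7267.
cos(β/2)=0.953486, sin(β/2)=0.301438
d^4_{-4,0}: single k=4 term ⇒ +0.057095;  D = +0.001805-0.057066i
d^4_{-3,0}: k∈[3..4] ⇒ +0.255404 -0.025527 = +0.229877;  D = -0.210234-0.092980i
d^4_{-2,0}: k∈[2..4] ⇒ +0.647741 -0.172638 +0.006470 = +0.481574;  D = -0.345864+0.335100i
d^4_{-1,0}: k∈[1..4] ⇒ +0.965856 -0.579202 +0.057889 -0.000964 = +0.443579;  D = +0.166506+0.411142i
d^4_{0,0}: k∈[0..4] ⇒ +0.683147 -1.092447 +0.245668 -0.010913 +0.000068 = -0.174476;  D = -0.174476+0.000000i
d^4_{1,0}: k∈[0..3] ⇒ -0.965856 +0.579202 -0.057889 +0.000964 = -0.443579;  D = -0.166506+0.411142i
d^4_{2,0}: k∈[0..2] ⇒ +0.647741 -0.172638 +0.006470 = +0.481574;  D = -0.345864-0.335100i
d^4_{3,0}: k∈[0..1] ⇒ -0.255404 +0.025527 = -0.229877;  D = +0.210234-0.092980i
d^4_{4,0}: single k=0 term ⇒ +0.057095;  D = +0.001805+0.057066i
Y_4^{m'}(θ=2.5276,φ=3.3125) and Σ D·Y over m':
  (+0.0018-0.0571i)·(+0.0378-0.0308i)  (-0.2102-0.0930i)·(+0.1705-0.0960i)  (-0.3459+0.3351i)·(+0.3846-0.1368i)  (+0.1665+0.4111i)·(+0.3680-0.0635i)  (-0.1745+0.0000i)·(-0.1503+0.0000i)  (-0.1665+0.4111i)·(-0.3680-0.0635i)  (-0.3459-0.3351i)·(+0.3846+0.1368i)  (+0.2102-0.0930i)·(-0.1705-0.0960i)  (+0.0018+0.0571i)·(+0.0378+0.0308i)
Y_4^0(R⁻¹ n̂) = -0.066227+0.000000i

Re=-0.0662 Im=0.0000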